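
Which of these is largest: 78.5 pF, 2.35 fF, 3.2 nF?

3.2 nF

78.5 pF = 0.0000000000785 F
2.35 fF = 0.00000000000000235 F
3.2 nF = 0.0000000032 F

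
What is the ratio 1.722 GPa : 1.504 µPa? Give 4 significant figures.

(1.722 × 10^9) / (1.504 × 10^-6) = 1.1449 × 10^15

1145000000000000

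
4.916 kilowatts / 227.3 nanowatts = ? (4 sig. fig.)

21630000000

(4.916e3) / (227.3e-9) = 0.021628e12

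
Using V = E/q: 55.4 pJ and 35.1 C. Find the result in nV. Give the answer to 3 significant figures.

(55.4 × 10^-12) / (35.1) = 1.5783 × 10^-12 V

0.00158 nV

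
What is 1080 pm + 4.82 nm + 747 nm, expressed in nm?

752.9 nm

In nm:
  1080 pm = 1080 × 10^-3 nm = 1.08
  4.82 nm → 4.82
  747 nm → 747
Sum: 1.08 + 4.82 + 747 = 752.9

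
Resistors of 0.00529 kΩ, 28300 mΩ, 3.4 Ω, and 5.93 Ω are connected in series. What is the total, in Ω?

42.92 Ω

In Ω:
  0.00529 kΩ = 0.00529 × 10^3 Ω = 5.29
  28300 mΩ = 28300 × 10^-3 Ω = 28.3
  3.4 Ω → 3.4
  5.93 Ω → 5.93
Sum: 5.29 + 28.3 + 3.4 + 5.93 = 42.92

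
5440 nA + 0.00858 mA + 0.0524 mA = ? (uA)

66.42 uA

In uA:
  5440 nA = 5440 × 10⁻³ uA = 5.44
  0.00858 mA = 0.00858 × 10³ uA = 8.58
  0.0524 mA = 0.0524 × 10³ uA = 52.4
Sum: 5.44 + 8.58 + 52.4 = 66.42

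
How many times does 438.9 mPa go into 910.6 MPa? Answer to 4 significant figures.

2075000000

(910.6 × 10⁶) / (438.9 × 10⁻³) = 2.0747 × 10⁹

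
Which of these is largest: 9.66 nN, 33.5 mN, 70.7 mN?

9.66 nN = 0.00000000966 N
33.5 mN = 0.0335 N
70.7 mN = 0.0707 N

70.7 mN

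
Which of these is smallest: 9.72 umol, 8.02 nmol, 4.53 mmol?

8.02 nmol

9.72 umol = 0.00000972 mol
8.02 nmol = 0.00000000802 mol
4.53 mmol = 0.00453 mol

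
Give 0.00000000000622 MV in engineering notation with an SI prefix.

6.22 uV

= 6.22 × 10^-6 V; 10^-6 is micro.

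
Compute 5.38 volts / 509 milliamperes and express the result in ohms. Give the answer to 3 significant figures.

(5.38) / (509e-3) = 0.01057e3 Ω

10.6 ohms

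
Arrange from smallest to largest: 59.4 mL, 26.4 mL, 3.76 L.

26.4 mL < 59.4 mL < 3.76 L

59.4 mL = 0.0594 L
26.4 mL = 0.0264 L
3.76 L = 3.76 L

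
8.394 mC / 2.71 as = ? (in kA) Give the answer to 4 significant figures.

(8.394 × 10^-3) / (2.71 × 10^-18) = 3.09742 × 10^15 A

3097000000000 kA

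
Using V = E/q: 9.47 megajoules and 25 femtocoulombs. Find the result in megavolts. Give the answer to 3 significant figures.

379000000000000 megavolts

(9.47 × 10^6) / (25 × 10^-15) = 0.3788 × 10^21 V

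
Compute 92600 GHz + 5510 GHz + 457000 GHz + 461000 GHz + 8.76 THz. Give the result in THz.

In THz:
  92600 GHz = 92600e-3 THz = 92.6
  5510 GHz = 5510e-3 THz = 5.51
  457000 GHz = 457000e-3 THz = 457
  461000 GHz = 461000e-3 THz = 461
  8.76 THz → 8.76
Sum: 92.6 + 5.51 + 457 + 461 + 8.76 = 1024.87

1024.87 THz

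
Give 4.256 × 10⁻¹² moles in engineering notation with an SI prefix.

4.256 picomoles

= 4.256 × 10⁻¹² moles; 10⁻¹² is pico.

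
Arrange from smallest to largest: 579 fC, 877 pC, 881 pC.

579 fC = 0.000000000000579 C
877 pC = 0.000000000877 C
881 pC = 0.000000000881 C

579 fC < 877 pC < 881 pC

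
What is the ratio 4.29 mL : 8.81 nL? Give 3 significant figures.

(4.29 × 10⁻³) / (8.81 × 10⁻⁹) = 0.4869 × 10⁶

487000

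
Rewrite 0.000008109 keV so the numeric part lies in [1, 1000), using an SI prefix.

= 8.109 × 10⁻³ eV; 10⁻³ is milli.

8.109 meV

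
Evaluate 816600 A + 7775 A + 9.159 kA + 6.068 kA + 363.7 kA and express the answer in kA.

In kA:
  816600 A = 816600 × 10⁻³ kA = 816.6
  7775 A = 7775 × 10⁻³ kA = 7.775
  9.159 kA → 9.159
  6.068 kA → 6.068
  363.7 kA → 363.7
Sum: 816.6 + 7.775 + 9.159 + 6.068 + 363.7 = 1203.302

1203.302 kA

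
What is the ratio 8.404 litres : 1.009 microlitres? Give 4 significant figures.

8329000

(8.404) / (1.009 × 10⁻⁶) = 8.329 × 10⁶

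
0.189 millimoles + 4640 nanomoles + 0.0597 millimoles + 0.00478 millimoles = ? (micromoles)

In micromoles:
  0.189 millimoles = 0.189 × 10³ micromoles = 189
  4640 nanomoles = 4640 × 10⁻³ micromoles = 4.64
  0.0597 millimoles = 0.0597 × 10³ micromoles = 59.7
  0.00478 millimoles = 0.00478 × 10³ micromoles = 4.78
Sum: 189 + 4.64 + 59.7 + 4.78 = 258.12

258.12 micromoles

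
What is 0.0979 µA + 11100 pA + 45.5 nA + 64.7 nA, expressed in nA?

In nA:
  0.0979 µA = 0.0979e3 nA = 97.9
  11100 pA = 11100e-3 nA = 11.1
  45.5 nA → 45.5
  64.7 nA → 64.7
Sum: 97.9 + 11.1 + 45.5 + 64.7 = 219.2

219.2 nA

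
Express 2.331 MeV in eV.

mega = 1e6, (no prefix) = 1e0; factor is 1e6.
2.331 × 1e6 = 2331000

2331000 eV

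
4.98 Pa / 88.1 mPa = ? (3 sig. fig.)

(4.98) / (88.1 × 10⁻³) = 0.05653 × 10³

56.5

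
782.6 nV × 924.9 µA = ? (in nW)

0.72382674 nW

782.6e-9 × 924.9e-6 = 723826.74e-15 W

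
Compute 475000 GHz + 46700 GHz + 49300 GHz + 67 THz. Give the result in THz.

In THz:
  475000 GHz = 475000 × 10^-3 THz = 475
  46700 GHz = 46700 × 10^-3 THz = 46.7
  49300 GHz = 49300 × 10^-3 THz = 49.3
  67 THz → 67
Sum: 475 + 46.7 + 49.3 + 67 = 638

638 THz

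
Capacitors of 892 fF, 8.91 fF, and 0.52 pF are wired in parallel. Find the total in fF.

In fF:
  892 fF → 892
  8.91 fF → 8.91
  0.52 pF = 0.52e3 fF = 520
Sum: 892 + 8.91 + 520 = 1420.91

1420.91 fF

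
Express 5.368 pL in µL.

0.000005368 µL

pico = 1e-12, micro = 1e-6; factor is 1e-6.
5.368 × 1e-6 = 0.000005368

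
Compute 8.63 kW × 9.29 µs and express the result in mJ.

8.63e3 × 9.29e-6 = 80.1727e-3 J

80.1727 mJ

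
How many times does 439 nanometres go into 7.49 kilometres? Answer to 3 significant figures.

17100000000

(7.49e3) / (439e-9) = 0.01706e12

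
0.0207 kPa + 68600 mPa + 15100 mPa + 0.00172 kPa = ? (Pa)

106.12 Pa

In Pa:
  0.0207 kPa = 0.0207 × 10³ Pa = 20.7
  68600 mPa = 68600 × 10⁻³ Pa = 68.6
  15100 mPa = 15100 × 10⁻³ Pa = 15.1
  0.00172 kPa = 0.00172 × 10³ Pa = 1.72
Sum: 20.7 + 68.6 + 15.1 + 1.72 = 106.12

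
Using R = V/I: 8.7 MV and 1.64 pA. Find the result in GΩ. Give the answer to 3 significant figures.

(8.7e6) / (1.64e-12) = 5.3049e18 Ω

5300000000 GΩ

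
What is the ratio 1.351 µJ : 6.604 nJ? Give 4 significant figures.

(1.351 × 10⁻⁶) / (6.604 × 10⁻⁹) = 0.20457 × 10³

204.6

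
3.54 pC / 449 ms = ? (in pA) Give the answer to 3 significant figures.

7.88 pA

(3.54e-12) / (449e-3) = 0.0078842e-9 A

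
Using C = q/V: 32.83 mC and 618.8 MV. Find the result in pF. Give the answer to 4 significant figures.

53.05 pF

(32.83 × 10⁻³) / (618.8 × 10⁶) = 0.0530543 × 10⁻⁹ F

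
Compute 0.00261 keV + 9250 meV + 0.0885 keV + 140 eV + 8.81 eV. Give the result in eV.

249.17 eV

In eV:
  0.00261 keV = 0.00261e3 eV = 2.61
  9250 meV = 9250e-3 eV = 9.25
  0.0885 keV = 0.0885e3 eV = 88.5
  140 eV → 140
  8.81 eV → 8.81
Sum: 2.61 + 9.25 + 88.5 + 140 + 8.81 = 249.17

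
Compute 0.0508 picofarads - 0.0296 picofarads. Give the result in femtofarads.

21.2 femtofarads

In femtofarads:
  0.0508 picofarads = 0.0508 × 10³ femtofarads = 50.8
  0.0296 picofarads = 0.0296 × 10³ femtofarads = 29.6
Difference: 50.8 - 29.6 = 21.2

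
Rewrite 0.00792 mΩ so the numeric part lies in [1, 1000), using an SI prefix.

= 7.92e-6 Ω; 1e-6 is micro.

7.92 μΩ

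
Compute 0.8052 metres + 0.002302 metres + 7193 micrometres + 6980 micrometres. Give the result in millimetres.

In millimetres:
  0.8052 metres = 0.8052 × 10^3 millimetres = 805.2
  0.002302 metres = 0.002302 × 10^3 millimetres = 2.302
  7193 micrometres = 7193 × 10^-3 millimetres = 7.193
  6980 micrometres = 6980 × 10^-3 millimetres = 6.98
Sum: 805.2 + 2.302 + 7.193 + 6.98 = 821.675

821.675 millimetres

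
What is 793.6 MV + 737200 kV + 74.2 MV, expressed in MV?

1605 MV

In MV:
  793.6 MV → 793.6
  737200 kV = 737200 × 10^-3 MV = 737.2
  74.2 MV → 74.2
Sum: 793.6 + 737.2 + 74.2 = 1605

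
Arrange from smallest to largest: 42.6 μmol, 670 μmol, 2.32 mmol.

42.6 μmol = 0.0000426 mol
670 μmol = 0.00067 mol
2.32 mmol = 0.00232 mol

42.6 μmol < 670 μmol < 2.32 mmol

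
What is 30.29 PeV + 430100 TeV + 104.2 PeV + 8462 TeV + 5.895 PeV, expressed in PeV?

578.947 PeV

In PeV:
  30.29 PeV → 30.29
  430100 TeV = 430100e-3 PeV = 430.1
  104.2 PeV → 104.2
  8462 TeV = 8462e-3 PeV = 8.462
  5.895 PeV → 5.895
Sum: 30.29 + 430.1 + 104.2 + 8.462 + 5.895 = 578.947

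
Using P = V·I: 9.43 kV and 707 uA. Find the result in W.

9.43 × 10³ × 707 × 10⁻⁶ = 6667.01 × 10⁻³ W

6.66701 W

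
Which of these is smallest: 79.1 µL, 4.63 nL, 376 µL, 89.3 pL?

79.1 µL = 0.0000791 L
4.63 nL = 0.00000000463 L
376 µL = 0.000376 L
89.3 pL = 0.0000000000893 L

89.3 pL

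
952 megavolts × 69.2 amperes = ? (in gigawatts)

952 × 10^6 × 69.2 = 65878.4 × 10^6 W

65.8784 gigawatts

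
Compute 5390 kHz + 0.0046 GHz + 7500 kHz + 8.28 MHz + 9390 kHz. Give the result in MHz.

In MHz:
  5390 kHz = 5390 × 10^-3 MHz = 5.39
  0.0046 GHz = 0.0046 × 10^3 MHz = 4.6
  7500 kHz = 7500 × 10^-3 MHz = 7.5
  8.28 MHz → 8.28
  9390 kHz = 9390 × 10^-3 MHz = 9.39
Sum: 5.39 + 4.6 + 7.5 + 8.28 + 9.39 = 35.16

35.16 MHz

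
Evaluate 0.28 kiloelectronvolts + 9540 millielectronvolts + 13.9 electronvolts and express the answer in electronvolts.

303.44 electronvolts

In electronvolts:
  0.28 kiloelectronvolts = 0.28 × 10³ electronvolts = 280
  9540 millielectronvolts = 9540 × 10⁻³ electronvolts = 9.54
  13.9 electronvolts → 13.9
Sum: 280 + 9.54 + 13.9 = 303.44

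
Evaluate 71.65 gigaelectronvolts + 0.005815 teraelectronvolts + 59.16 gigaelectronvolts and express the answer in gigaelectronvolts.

136.625 gigaelectronvolts

In gigaelectronvolts:
  71.65 gigaelectronvolts → 71.65
  0.005815 teraelectronvolts = 0.005815 × 10³ gigaelectronvolts = 5.815
  59.16 gigaelectronvolts → 59.16
Sum: 71.65 + 5.815 + 59.16 = 136.625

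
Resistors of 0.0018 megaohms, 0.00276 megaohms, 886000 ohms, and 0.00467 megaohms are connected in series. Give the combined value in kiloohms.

In kiloohms:
  0.0018 megaohms = 0.0018 × 10^3 kiloohms = 1.8
  0.00276 megaohms = 0.00276 × 10^3 kiloohms = 2.76
  886000 ohms = 886000 × 10^-3 kiloohms = 886
  0.00467 megaohms = 0.00467 × 10^3 kiloohms = 4.67
Sum: 1.8 + 2.76 + 886 + 4.67 = 895.23

895.23 kiloohms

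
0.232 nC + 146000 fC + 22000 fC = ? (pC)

In pC:
  0.232 nC = 0.232e3 pC = 232
  146000 fC = 146000e-3 pC = 146
  22000 fC = 22000e-3 pC = 22
Sum: 232 + 146 + 22 = 400

400 pC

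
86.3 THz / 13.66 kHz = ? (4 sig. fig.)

6318000000

(86.3 × 10^12) / (13.66 × 10^3) = 6.3177 × 10^9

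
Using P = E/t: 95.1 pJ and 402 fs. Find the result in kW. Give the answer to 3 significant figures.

(95.1e-12) / (402e-15) = 0.23657e3 W

0.237 kW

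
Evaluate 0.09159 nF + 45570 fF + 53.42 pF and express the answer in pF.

In pF:
  0.09159 nF = 0.09159e3 pF = 91.59
  45570 fF = 45570e-3 pF = 45.57
  53.42 pF → 53.42
Sum: 91.59 + 45.57 + 53.42 = 190.58

190.58 pF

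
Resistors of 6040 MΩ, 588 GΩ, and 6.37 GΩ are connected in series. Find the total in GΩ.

600.41 GΩ

In GΩ:
  6040 MΩ = 6040e-3 GΩ = 6.04
  588 GΩ → 588
  6.37 GΩ → 6.37
Sum: 6.04 + 588 + 6.37 = 600.41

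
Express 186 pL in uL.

0.000186 uL

pico = 10^-12, micro = 10^-6; factor is 10^-6.
186 × 10^-6 = 0.000186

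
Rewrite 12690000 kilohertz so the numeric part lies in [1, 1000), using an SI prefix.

12.69 gigahertz

= 12.69e9 hertz; 1e9 is giga.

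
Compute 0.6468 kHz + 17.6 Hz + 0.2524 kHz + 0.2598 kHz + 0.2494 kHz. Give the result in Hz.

1426 Hz

In Hz:
  0.6468 kHz = 0.6468 × 10³ Hz = 646.8
  17.6 Hz → 17.6
  0.2524 kHz = 0.2524 × 10³ Hz = 252.4
  0.2598 kHz = 0.2598 × 10³ Hz = 259.8
  0.2494 kHz = 0.2494 × 10³ Hz = 249.4
Sum: 646.8 + 17.6 + 252.4 + 259.8 + 249.4 = 1426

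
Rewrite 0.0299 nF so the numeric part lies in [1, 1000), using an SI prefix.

= 29.9e-12 F; 1e-12 is pico.

29.9 pF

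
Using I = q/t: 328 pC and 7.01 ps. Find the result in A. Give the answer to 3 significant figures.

(328e-12) / (7.01e-12) = 46.79 A

46.8 A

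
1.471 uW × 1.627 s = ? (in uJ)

2.393317 uJ

1.471 × 10^-6 × 1.627 = 2.393317 × 10^-6 J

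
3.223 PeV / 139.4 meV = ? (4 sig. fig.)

23120000000000000

(3.223 × 10¹⁵) / (139.4 × 10⁻³) = 0.023121 × 10¹⁸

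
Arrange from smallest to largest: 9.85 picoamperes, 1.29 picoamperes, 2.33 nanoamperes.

9.85 picoamperes = 0.00000000000985 amperes
1.29 picoamperes = 0.00000000000129 amperes
2.33 nanoamperes = 0.00000000233 amperes

1.29 picoamperes < 9.85 picoamperes < 2.33 nanoamperes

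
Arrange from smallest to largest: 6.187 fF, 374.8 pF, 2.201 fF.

6.187 fF = 0.000000000000006187 F
374.8 pF = 0.0000000003748 F
2.201 fF = 0.000000000000002201 F

2.201 fF < 6.187 fF < 374.8 pF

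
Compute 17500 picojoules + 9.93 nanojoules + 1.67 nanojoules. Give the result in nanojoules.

In nanojoules:
  17500 picojoules = 17500 × 10⁻³ nanojoules = 17.5
  9.93 nanojoules → 9.93
  1.67 nanojoules → 1.67
Sum: 17.5 + 9.93 + 1.67 = 29.1

29.1 nanojoules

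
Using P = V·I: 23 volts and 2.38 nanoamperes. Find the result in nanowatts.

23 × 2.38e-9 = 54.74e-9 W

54.74 nanowatts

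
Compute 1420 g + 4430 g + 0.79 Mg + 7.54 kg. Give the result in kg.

803.39 kg

In kg:
  1420 g = 1420 × 10^-3 kg = 1.42
  4430 g = 4430 × 10^-3 kg = 4.43
  0.79 Mg = 0.79 × 10^3 kg = 790
  7.54 kg → 7.54
Sum: 1.42 + 4.43 + 790 + 7.54 = 803.39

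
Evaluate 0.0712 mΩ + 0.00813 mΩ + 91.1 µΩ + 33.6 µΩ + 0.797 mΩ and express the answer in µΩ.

1001.03 µΩ

In µΩ:
  0.0712 mΩ = 0.0712e3 µΩ = 71.2
  0.00813 mΩ = 0.00813e3 µΩ = 8.13
  91.1 µΩ → 91.1
  33.6 µΩ → 33.6
  0.797 mΩ = 0.797e3 µΩ = 797
Sum: 71.2 + 8.13 + 91.1 + 33.6 + 797 = 1001.03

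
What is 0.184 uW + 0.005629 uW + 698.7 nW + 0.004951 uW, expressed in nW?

893.28 nW

In nW:
  0.184 uW = 0.184 × 10^3 nW = 184
  0.005629 uW = 0.005629 × 10^3 nW = 5.629
  698.7 nW → 698.7
  0.004951 uW = 0.004951 × 10^3 nW = 4.951
Sum: 184 + 5.629 + 698.7 + 4.951 = 893.28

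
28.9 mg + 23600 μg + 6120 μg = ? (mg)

58.62 mg

In mg:
  28.9 mg → 28.9
  23600 μg = 23600 × 10^-3 mg = 23.6
  6120 μg = 6120 × 10^-3 mg = 6.12
Sum: 28.9 + 23.6 + 6.12 = 58.62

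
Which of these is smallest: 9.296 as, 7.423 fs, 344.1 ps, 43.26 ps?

9.296 as

9.296 as = 0.000000000000000009296 s
7.423 fs = 0.000000000000007423 s
344.1 ps = 0.0000000003441 s
43.26 ps = 0.00000000004326 s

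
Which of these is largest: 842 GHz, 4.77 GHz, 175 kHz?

842 GHz = 842000000000 Hz
4.77 GHz = 4770000000 Hz
175 kHz = 175000 Hz

842 GHz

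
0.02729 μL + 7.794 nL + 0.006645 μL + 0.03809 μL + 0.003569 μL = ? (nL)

83.388 nL

In nL:
  0.02729 μL = 0.02729 × 10³ nL = 27.29
  7.794 nL → 7.794
  0.006645 μL = 0.006645 × 10³ nL = 6.645
  0.03809 μL = 0.03809 × 10³ nL = 38.09
  0.003569 μL = 0.003569 × 10³ nL = 3.569
Sum: 27.29 + 7.794 + 6.645 + 38.09 + 3.569 = 83.388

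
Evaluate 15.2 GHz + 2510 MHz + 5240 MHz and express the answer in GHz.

In GHz:
  15.2 GHz → 15.2
  2510 MHz = 2510e-3 GHz = 2.51
  5240 MHz = 5240e-3 GHz = 5.24
Sum: 15.2 + 2.51 + 5.24 = 22.95

22.95 GHz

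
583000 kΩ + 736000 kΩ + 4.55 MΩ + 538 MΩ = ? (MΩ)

1861.55 MΩ

In MΩ:
  583000 kΩ = 583000 × 10⁻³ MΩ = 583
  736000 kΩ = 736000 × 10⁻³ MΩ = 736
  4.55 MΩ → 4.55
  538 MΩ → 538
Sum: 583 + 736 + 4.55 + 538 = 1861.55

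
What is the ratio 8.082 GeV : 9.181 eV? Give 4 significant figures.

(8.082e9) / (9.181) = 0.8803e9

880300000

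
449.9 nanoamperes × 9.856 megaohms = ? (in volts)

449.9e-9 × 9.856e6 = 4434.2144e-3 V

4.4342144 volts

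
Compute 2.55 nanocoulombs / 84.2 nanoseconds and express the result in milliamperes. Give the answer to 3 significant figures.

30.3 milliamperes

(2.55 × 10⁻⁹) / (84.2 × 10⁻⁹) = 0.030285 A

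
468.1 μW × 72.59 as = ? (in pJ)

468.1 × 10^-6 × 72.59 × 10^-18 = 33979.379 × 10^-24 J

0.000000033979379 pJ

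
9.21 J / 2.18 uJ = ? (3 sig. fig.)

(9.21) / (2.18 × 10⁻⁶) = 4.225 × 10⁶

4220000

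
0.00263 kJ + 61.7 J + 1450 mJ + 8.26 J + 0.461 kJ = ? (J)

535.04 J

In J:
  0.00263 kJ = 0.00263e3 J = 2.63
  61.7 J → 61.7
  1450 mJ = 1450e-3 J = 1.45
  8.26 J → 8.26
  0.461 kJ = 0.461e3 J = 461
Sum: 2.63 + 61.7 + 1.45 + 8.26 + 461 = 535.04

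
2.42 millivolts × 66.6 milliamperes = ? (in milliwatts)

2.42e-3 × 66.6e-3 = 161.172e-6 W

0.161172 milliwatts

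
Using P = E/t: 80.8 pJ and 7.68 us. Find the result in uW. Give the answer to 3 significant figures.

(80.8 × 10^-12) / (7.68 × 10^-6) = 10.521 × 10^-6 W

10.5 uW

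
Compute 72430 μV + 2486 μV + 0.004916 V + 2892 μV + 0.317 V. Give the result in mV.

399.724 mV

In mV:
  72430 μV = 72430 × 10^-3 mV = 72.43
  2486 μV = 2486 × 10^-3 mV = 2.486
  0.004916 V = 0.004916 × 10^3 mV = 4.916
  2892 μV = 2892 × 10^-3 mV = 2.892
  0.317 V = 0.317 × 10^3 mV = 317
Sum: 72.43 + 2.486 + 4.916 + 2.892 + 317 = 399.724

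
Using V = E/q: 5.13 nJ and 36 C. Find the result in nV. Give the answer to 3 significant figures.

(5.13 × 10⁻⁹) / (36) = 0.1425 × 10⁻⁹ V

0.142 nV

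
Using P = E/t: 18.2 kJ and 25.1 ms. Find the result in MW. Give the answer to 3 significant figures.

0.725 MW

(18.2 × 10^3) / (25.1 × 10^-3) = 0.7251 × 10^6 W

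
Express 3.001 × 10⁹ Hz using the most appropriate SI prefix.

3.001 GHz

= 3.001 × 10⁹ Hz; 10⁹ is giga.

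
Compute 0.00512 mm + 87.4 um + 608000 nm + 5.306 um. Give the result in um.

705.826 um

In um:
  0.00512 mm = 0.00512 × 10^3 um = 5.12
  87.4 um → 87.4
  608000 nm = 608000 × 10^-3 um = 608
  5.306 um → 5.306
Sum: 5.12 + 87.4 + 608 + 5.306 = 705.826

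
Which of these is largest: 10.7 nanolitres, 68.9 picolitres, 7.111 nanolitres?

10.7 nanolitres = 0.0000000107 litres
68.9 picolitres = 0.0000000000689 litres
7.111 nanolitres = 0.000000007111 litres

10.7 nanolitres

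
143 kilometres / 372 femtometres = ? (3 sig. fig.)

384000000000000000

(143 × 10^3) / (372 × 10^-15) = 0.3844 × 10^18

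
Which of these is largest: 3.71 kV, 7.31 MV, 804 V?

3.71 kV = 3710 V
7.31 MV = 7310000 V
804 V = 804 V

7.31 MV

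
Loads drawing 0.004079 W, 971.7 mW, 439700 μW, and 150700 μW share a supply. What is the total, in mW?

In mW:
  0.004079 W = 0.004079e3 mW = 4.079
  971.7 mW → 971.7
  439700 μW = 439700e-3 mW = 439.7
  150700 μW = 150700e-3 mW = 150.7
Sum: 4.079 + 971.7 + 439.7 + 150.7 = 1566.179

1566.179 mW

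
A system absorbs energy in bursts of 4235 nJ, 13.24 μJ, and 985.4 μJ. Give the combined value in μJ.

1002.875 μJ

In μJ:
  4235 nJ = 4235 × 10^-3 μJ = 4.235
  13.24 μJ → 13.24
  985.4 μJ → 985.4
Sum: 4.235 + 13.24 + 985.4 = 1002.875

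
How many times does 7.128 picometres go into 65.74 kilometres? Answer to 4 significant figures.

(65.74 × 10³) / (7.128 × 10⁻¹²) = 9.2228 × 10¹⁵

9223000000000000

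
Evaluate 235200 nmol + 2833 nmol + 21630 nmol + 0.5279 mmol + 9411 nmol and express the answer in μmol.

796.974 μmol

In μmol:
  235200 nmol = 235200 × 10⁻³ μmol = 235.2
  2833 nmol = 2833 × 10⁻³ μmol = 2.833
  21630 nmol = 21630 × 10⁻³ μmol = 21.63
  0.5279 mmol = 0.5279 × 10³ μmol = 527.9
  9411 nmol = 9411 × 10⁻³ μmol = 9.411
Sum: 235.2 + 2.833 + 21.63 + 527.9 + 9.411 = 796.974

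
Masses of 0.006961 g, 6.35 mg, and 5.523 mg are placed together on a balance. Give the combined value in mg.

In mg:
  0.006961 g = 0.006961 × 10^3 mg = 6.961
  6.35 mg → 6.35
  5.523 mg → 5.523
Sum: 6.961 + 6.35 + 5.523 = 18.834

18.834 mg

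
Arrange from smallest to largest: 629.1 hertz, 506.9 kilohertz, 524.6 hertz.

629.1 hertz = 629.1 hertz
506.9 kilohertz = 506900 hertz
524.6 hertz = 524.6 hertz

524.6 hertz < 629.1 hertz < 506.9 kilohertz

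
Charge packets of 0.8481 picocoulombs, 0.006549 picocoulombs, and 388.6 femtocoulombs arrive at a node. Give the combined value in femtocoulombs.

1243.249 femtocoulombs

In femtocoulombs:
  0.8481 picocoulombs = 0.8481 × 10³ femtocoulombs = 848.1
  0.006549 picocoulombs = 0.006549 × 10³ femtocoulombs = 6.549
  388.6 femtocoulombs → 388.6
Sum: 848.1 + 6.549 + 388.6 = 1243.249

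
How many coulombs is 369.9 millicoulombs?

0.3699 coulombs

milli = 1e-3, (no prefix) = 1e0; factor is 1e-3.
369.9 × 1e-3 = 0.3699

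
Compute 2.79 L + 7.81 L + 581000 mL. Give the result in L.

591.6 L

In L:
  2.79 L → 2.79
  7.81 L → 7.81
  581000 mL = 581000 × 10^-3 L = 581
Sum: 2.79 + 7.81 + 581 = 591.6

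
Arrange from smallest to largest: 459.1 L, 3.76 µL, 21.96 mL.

3.76 µL < 21.96 mL < 459.1 L

459.1 L = 459.1 L
3.76 µL = 0.00000376 L
21.96 mL = 0.02196 L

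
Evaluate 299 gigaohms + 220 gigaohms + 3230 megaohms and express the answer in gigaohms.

522.23 gigaohms

In gigaohms:
  299 gigaohms → 299
  220 gigaohms → 220
  3230 megaohms = 3230 × 10⁻³ gigaohms = 3.23
Sum: 299 + 220 + 3.23 = 522.23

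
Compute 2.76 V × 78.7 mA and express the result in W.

2.76 × 78.7 × 10⁻³ = 217.212 × 10⁻³ W

0.217212 W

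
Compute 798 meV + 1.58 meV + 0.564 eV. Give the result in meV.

1363.58 meV

In meV:
  798 meV → 798
  1.58 meV → 1.58
  0.564 eV = 0.564e3 meV = 564
Sum: 798 + 1.58 + 564 = 1363.58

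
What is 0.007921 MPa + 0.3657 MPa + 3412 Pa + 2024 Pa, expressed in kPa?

379.057 kPa

In kPa:
  0.007921 MPa = 0.007921e3 kPa = 7.921
  0.3657 MPa = 0.3657e3 kPa = 365.7
  3412 Pa = 3412e-3 kPa = 3.412
  2024 Pa = 2024e-3 kPa = 2.024
Sum: 7.921 + 365.7 + 3.412 + 2.024 = 379.057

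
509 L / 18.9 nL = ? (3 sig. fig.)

(509) / (18.9e-9) = 26.93e9

26900000000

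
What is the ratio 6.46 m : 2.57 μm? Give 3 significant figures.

2510000

(6.46) / (2.57 × 10⁻⁶) = 2.514 × 10⁶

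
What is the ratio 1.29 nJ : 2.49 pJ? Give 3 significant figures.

(1.29e-9) / (2.49e-12) = 0.5181e3

518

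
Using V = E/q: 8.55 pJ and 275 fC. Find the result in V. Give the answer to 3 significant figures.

31.1 V

(8.55 × 10^-12) / (275 × 10^-15) = 0.031091 × 10^3 V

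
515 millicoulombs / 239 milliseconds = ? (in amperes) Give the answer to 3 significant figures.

(515 × 10⁻³) / (239 × 10⁻³) = 2.1548 A

2.15 amperes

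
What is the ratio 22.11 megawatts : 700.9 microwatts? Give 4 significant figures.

31550000000

(22.11 × 10^6) / (700.9 × 10^-6) = 0.031545 × 10^12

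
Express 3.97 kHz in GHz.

0.00000397 GHz

kilo = 10^3, giga = 10^9; factor is 10^-6.
3.97 × 10^-6 = 0.00000397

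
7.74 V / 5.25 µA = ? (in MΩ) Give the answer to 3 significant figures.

(7.74) / (5.25e-6) = 1.4743e6 Ω

1.47 MΩ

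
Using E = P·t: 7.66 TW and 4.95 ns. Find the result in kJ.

37.917 kJ

7.66 × 10¹² × 4.95 × 10⁻⁹ = 37.917 × 10³ J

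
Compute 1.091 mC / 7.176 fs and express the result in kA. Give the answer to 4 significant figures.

152000000 kA

(1.091e-3) / (7.176e-15) = 0.152035e12 A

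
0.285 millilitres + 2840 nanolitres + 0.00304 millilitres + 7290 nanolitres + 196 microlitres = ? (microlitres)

In microlitres:
  0.285 millilitres = 0.285 × 10^3 microlitres = 285
  2840 nanolitres = 2840 × 10^-3 microlitres = 2.84
  0.00304 millilitres = 0.00304 × 10^3 microlitres = 3.04
  7290 nanolitres = 7290 × 10^-3 microlitres = 7.29
  196 microlitres → 196
Sum: 285 + 2.84 + 3.04 + 7.29 + 196 = 494.17

494.17 microlitres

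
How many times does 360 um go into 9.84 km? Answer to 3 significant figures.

(9.84e3) / (360e-6) = 0.02733e9

27300000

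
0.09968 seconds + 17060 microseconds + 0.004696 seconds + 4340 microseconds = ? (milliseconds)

125.776 milliseconds

In milliseconds:
  0.09968 seconds = 0.09968e3 milliseconds = 99.68
  17060 microseconds = 17060e-3 milliseconds = 17.06
  0.004696 seconds = 0.004696e3 milliseconds = 4.696
  4340 microseconds = 4340e-3 milliseconds = 4.34
Sum: 99.68 + 17.06 + 4.696 + 4.34 = 125.776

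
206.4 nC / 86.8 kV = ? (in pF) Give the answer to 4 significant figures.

2.378 pF

(206.4e-9) / (86.8e3) = 2.37788e-12 F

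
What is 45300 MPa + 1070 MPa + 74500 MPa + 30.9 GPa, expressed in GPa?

151.77 GPa

In GPa:
  45300 MPa = 45300e-3 GPa = 45.3
  1070 MPa = 1070e-3 GPa = 1.07
  74500 MPa = 74500e-3 GPa = 74.5
  30.9 GPa → 30.9
Sum: 45.3 + 1.07 + 74.5 + 30.9 = 151.77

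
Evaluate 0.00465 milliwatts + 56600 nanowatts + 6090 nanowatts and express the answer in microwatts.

67.34 microwatts

In microwatts:
  0.00465 milliwatts = 0.00465 × 10^3 microwatts = 4.65
  56600 nanowatts = 56600 × 10^-3 microwatts = 56.6
  6090 nanowatts = 6090 × 10^-3 microwatts = 6.09
Sum: 4.65 + 56.6 + 6.09 = 67.34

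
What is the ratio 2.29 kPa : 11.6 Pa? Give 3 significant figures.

(2.29e3) / (11.6) = 0.1974e3

197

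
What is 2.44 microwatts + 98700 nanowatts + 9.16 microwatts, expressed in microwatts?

110.3 microwatts

In microwatts:
  2.44 microwatts → 2.44
  98700 nanowatts = 98700 × 10^-3 microwatts = 98.7
  9.16 microwatts → 9.16
Sum: 2.44 + 98.7 + 9.16 = 110.3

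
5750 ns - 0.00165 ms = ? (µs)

In µs:
  5750 ns = 5750 × 10⁻³ µs = 5.75
  0.00165 ms = 0.00165 × 10³ µs = 1.65
Difference: 5.75 - 1.65 = 4.1

4.1 µs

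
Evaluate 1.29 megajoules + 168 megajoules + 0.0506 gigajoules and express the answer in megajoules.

In megajoules:
  1.29 megajoules → 1.29
  168 megajoules → 168
  0.0506 gigajoules = 0.0506 × 10³ megajoules = 50.6
Sum: 1.29 + 168 + 50.6 = 219.89

219.89 megajoules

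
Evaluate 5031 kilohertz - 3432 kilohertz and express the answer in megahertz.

In megahertz:
  5031 kilohertz = 5031e-3 megahertz = 5.031
  3432 kilohertz = 3432e-3 megahertz = 3.432
Difference: 5.031 - 3.432 = 1.599

1.599 megahertz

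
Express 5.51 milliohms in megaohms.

0.00000000551 megaohms

milli = 10⁻³, mega = 10⁶; factor is 10⁻⁹.
5.51 × 10⁻⁹ = 0.00000000551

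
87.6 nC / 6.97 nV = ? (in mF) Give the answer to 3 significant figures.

12600 mF

(87.6 × 10⁻⁹) / (6.97 × 10⁻⁹) = 12.568 F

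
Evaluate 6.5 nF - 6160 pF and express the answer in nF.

0.34 nF

In nF:
  6.5 nF → 6.5
  6160 pF = 6160e-3 nF = 6.16
Difference: 6.5 - 6.16 = 0.34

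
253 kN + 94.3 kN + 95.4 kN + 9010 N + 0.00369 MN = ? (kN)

In kN:
  253 kN → 253
  94.3 kN → 94.3
  95.4 kN → 95.4
  9010 N = 9010e-3 kN = 9.01
  0.00369 MN = 0.00369e3 kN = 3.69
Sum: 253 + 94.3 + 95.4 + 9.01 + 3.69 = 455.4

455.4 kN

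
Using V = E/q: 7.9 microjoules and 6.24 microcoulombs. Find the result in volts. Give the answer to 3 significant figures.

(7.9e-6) / (6.24e-6) = 1.266 V

1.27 volts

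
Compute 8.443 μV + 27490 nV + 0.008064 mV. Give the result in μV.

43.997 μV

In μV:
  8.443 μV → 8.443
  27490 nV = 27490 × 10^-3 μV = 27.49
  0.008064 mV = 0.008064 × 10^3 μV = 8.064
Sum: 8.443 + 27.49 + 8.064 = 43.997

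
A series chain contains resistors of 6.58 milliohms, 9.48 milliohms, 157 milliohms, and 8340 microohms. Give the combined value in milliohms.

In milliohms:
  6.58 milliohms → 6.58
  9.48 milliohms → 9.48
  157 milliohms → 157
  8340 microohms = 8340e-3 milliohms = 8.34
Sum: 6.58 + 9.48 + 157 + 8.34 = 181.4

181.4 milliohms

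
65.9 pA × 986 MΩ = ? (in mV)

64.9774 mV

65.9 × 10⁻¹² × 986 × 10⁶ = 64977.4 × 10⁻⁶ V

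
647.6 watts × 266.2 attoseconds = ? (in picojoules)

647.6 × 266.2 × 10⁻¹⁸ = 172391.12 × 10⁻¹⁸ J

0.17239112 picojoules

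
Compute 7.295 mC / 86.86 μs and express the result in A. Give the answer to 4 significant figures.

83.99 A

(7.295 × 10⁻³) / (86.86 × 10⁻⁶) = 0.0839857 × 10³ A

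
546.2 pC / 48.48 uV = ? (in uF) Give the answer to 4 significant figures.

(546.2 × 10^-12) / (48.48 × 10^-6) = 11.2665 × 10^-6 F

11.27 uF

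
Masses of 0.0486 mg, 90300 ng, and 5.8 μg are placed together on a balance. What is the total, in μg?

144.7 μg

In μg:
  0.0486 mg = 0.0486 × 10^3 μg = 48.6
  90300 ng = 90300 × 10^-3 μg = 90.3
  5.8 μg → 5.8
Sum: 48.6 + 90.3 + 5.8 = 144.7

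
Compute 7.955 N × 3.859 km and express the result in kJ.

7.955 × 3.859e3 = 30.698345e3 J

30.698345 kJ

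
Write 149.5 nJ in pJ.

149500 pJ

nano = 1e-9, pico = 1e-12; factor is 1e3.
149.5 × 1e3 = 149500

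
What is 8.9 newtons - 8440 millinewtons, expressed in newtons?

In newtons:
  8.9 newtons → 8.9
  8440 millinewtons = 8440e-3 newtons = 8.44
Difference: 8.9 - 8.44 = 0.46

0.46 newtons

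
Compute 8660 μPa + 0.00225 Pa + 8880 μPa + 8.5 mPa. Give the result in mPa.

In mPa:
  8660 μPa = 8660e-3 mPa = 8.66
  0.00225 Pa = 0.00225e3 mPa = 2.25
  8880 μPa = 8880e-3 mPa = 8.88
  8.5 mPa → 8.5
Sum: 8.66 + 2.25 + 8.88 + 8.5 = 28.29

28.29 mPa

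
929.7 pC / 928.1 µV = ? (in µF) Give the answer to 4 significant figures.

(929.7e-12) / (928.1e-6) = 1.00172e-6 F

1.002 µF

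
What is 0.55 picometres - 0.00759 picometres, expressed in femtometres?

In femtometres:
  0.55 picometres = 0.55 × 10³ femtometres = 550
  0.00759 picometres = 0.00759 × 10³ femtometres = 7.59
Difference: 550 - 7.59 = 542.41

542.41 femtometres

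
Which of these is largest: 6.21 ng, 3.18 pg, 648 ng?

648 ng

6.21 ng = 0.00000000621 g
3.18 pg = 0.00000000000318 g
648 ng = 0.000000648 g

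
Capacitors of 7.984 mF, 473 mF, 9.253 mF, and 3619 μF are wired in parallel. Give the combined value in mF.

In mF:
  7.984 mF → 7.984
  473 mF → 473
  9.253 mF → 9.253
  3619 μF = 3619 × 10⁻³ mF = 3.619
Sum: 7.984 + 473 + 9.253 + 3.619 = 493.856

493.856 mF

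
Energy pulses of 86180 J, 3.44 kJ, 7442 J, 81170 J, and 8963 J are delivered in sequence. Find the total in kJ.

187.195 kJ

In kJ:
  86180 J = 86180e-3 kJ = 86.18
  3.44 kJ → 3.44
  7442 J = 7442e-3 kJ = 7.442
  81170 J = 81170e-3 kJ = 81.17
  8963 J = 8963e-3 kJ = 8.963
Sum: 86.18 + 3.44 + 7.442 + 81.17 + 8.963 = 187.195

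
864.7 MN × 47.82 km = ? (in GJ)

41349.954 GJ

864.7 × 10⁶ × 47.82 × 10³ = 41349.954 × 10⁹ J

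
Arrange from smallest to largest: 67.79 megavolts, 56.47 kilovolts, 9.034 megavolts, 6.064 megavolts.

56.47 kilovolts < 6.064 megavolts < 9.034 megavolts < 67.79 megavolts

67.79 megavolts = 67790000 volts
56.47 kilovolts = 56470 volts
9.034 megavolts = 9034000 volts
6.064 megavolts = 6064000 volts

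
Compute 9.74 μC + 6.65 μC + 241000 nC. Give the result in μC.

In μC:
  9.74 μC → 9.74
  6.65 μC → 6.65
  241000 nC = 241000 × 10^-3 μC = 241
Sum: 9.74 + 6.65 + 241 = 257.39

257.39 μC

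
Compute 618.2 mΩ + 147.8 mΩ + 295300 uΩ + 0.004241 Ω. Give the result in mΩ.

1065.541 mΩ

In mΩ:
  618.2 mΩ → 618.2
  147.8 mΩ → 147.8
  295300 uΩ = 295300e-3 mΩ = 295.3
  0.004241 Ω = 0.004241e3 mΩ = 4.241
Sum: 618.2 + 147.8 + 295.3 + 4.241 = 1065.541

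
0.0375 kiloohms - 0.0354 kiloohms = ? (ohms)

In ohms:
  0.0375 kiloohms = 0.0375 × 10^3 ohms = 37.5
  0.0354 kiloohms = 0.0354 × 10^3 ohms = 35.4
Difference: 37.5 - 35.4 = 2.1

2.1 ohms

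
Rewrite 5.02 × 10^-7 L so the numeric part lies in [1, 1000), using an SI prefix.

502 nL

= 502 × 10^-9 L; 10^-9 is nano.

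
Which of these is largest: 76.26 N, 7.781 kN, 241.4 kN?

76.26 N = 76.26 N
7.781 kN = 7781 N
241.4 kN = 241400 N

241.4 kN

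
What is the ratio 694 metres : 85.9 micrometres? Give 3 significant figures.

8080000

(694) / (85.9 × 10⁻⁶) = 8.079 × 10⁶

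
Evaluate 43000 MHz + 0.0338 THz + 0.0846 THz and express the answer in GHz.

In GHz:
  43000 MHz = 43000 × 10⁻³ GHz = 43
  0.0338 THz = 0.0338 × 10³ GHz = 33.8
  0.0846 THz = 0.0846 × 10³ GHz = 84.6
Sum: 43 + 33.8 + 84.6 = 161.4

161.4 GHz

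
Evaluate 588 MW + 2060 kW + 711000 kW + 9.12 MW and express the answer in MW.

1310.18 MW

In MW:
  588 MW → 588
  2060 kW = 2060e-3 MW = 2.06
  711000 kW = 711000e-3 MW = 711
  9.12 MW → 9.12
Sum: 588 + 2.06 + 711 + 9.12 = 1310.18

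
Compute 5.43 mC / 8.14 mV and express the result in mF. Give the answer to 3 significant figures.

667 mF

(5.43 × 10^-3) / (8.14 × 10^-3) = 0.66708 F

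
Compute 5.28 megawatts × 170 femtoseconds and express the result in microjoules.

5.28 × 10⁶ × 170 × 10⁻¹⁵ = 897.6 × 10⁻⁹ J

0.8976 microjoules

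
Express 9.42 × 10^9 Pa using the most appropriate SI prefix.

= 9.42 × 10^9 Pa; 10^9 is giga.

9.42 GPa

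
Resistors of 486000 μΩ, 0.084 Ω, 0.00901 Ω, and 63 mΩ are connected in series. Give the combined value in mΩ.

In mΩ:
  486000 μΩ = 486000e-3 mΩ = 486
  0.084 Ω = 0.084e3 mΩ = 84
  0.00901 Ω = 0.00901e3 mΩ = 9.01
  63 mΩ → 63
Sum: 486 + 84 + 9.01 + 63 = 642.01

642.01 mΩ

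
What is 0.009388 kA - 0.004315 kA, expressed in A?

In A:
  0.009388 kA = 0.009388e3 A = 9.388
  0.004315 kA = 0.004315e3 A = 4.315
Difference: 9.388 - 4.315 = 5.073

5.073 A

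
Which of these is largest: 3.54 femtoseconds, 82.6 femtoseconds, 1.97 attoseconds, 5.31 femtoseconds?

82.6 femtoseconds

3.54 femtoseconds = 0.00000000000000354 seconds
82.6 femtoseconds = 0.0000000000000826 seconds
1.97 attoseconds = 0.00000000000000000197 seconds
5.31 femtoseconds = 0.00000000000000531 seconds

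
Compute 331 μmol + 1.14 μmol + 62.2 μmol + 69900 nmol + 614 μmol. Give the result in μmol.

In μmol:
  331 μmol → 331
  1.14 μmol → 1.14
  62.2 μmol → 62.2
  69900 nmol = 69900 × 10⁻³ μmol = 69.9
  614 μmol → 614
Sum: 331 + 1.14 + 62.2 + 69.9 + 614 = 1078.24

1078.24 μmol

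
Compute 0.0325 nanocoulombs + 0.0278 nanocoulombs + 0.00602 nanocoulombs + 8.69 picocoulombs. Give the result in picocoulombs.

75.01 picocoulombs

In picocoulombs:
  0.0325 nanocoulombs = 0.0325 × 10^3 picocoulombs = 32.5
  0.0278 nanocoulombs = 0.0278 × 10^3 picocoulombs = 27.8
  0.00602 nanocoulombs = 0.00602 × 10^3 picocoulombs = 6.02
  8.69 picocoulombs → 8.69
Sum: 32.5 + 27.8 + 6.02 + 8.69 = 75.01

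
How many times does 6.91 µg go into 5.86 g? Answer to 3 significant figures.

(5.86) / (6.91 × 10^-6) = 0.848 × 10^6

848000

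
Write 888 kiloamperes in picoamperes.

kilo = 1e3, pico = 1e-12; factor is 1e15.
888 × 1e15 = 888000000000000000

888000000000000000 picoamperes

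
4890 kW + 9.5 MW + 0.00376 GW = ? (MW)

18.15 MW

In MW:
  4890 kW = 4890 × 10⁻³ MW = 4.89
  9.5 MW → 9.5
  0.00376 GW = 0.00376 × 10³ MW = 3.76
Sum: 4.89 + 9.5 + 3.76 = 18.15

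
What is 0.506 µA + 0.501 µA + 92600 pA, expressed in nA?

In nA:
  0.506 µA = 0.506 × 10³ nA = 506
  0.501 µA = 0.501 × 10³ nA = 501
  92600 pA = 92600 × 10⁻³ nA = 92.6
Sum: 506 + 501 + 92.6 = 1099.6

1099.6 nA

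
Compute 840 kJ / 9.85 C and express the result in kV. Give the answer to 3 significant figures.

85.3 kV

(840e3) / (9.85) = 85.279e3 V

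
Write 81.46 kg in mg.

81460000 mg

kilo = 1e3, milli = 1e-3; factor is 1e6.
81.46 × 1e6 = 81460000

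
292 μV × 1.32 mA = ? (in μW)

292 × 10^-6 × 1.32 × 10^-3 = 385.44 × 10^-9 W

0.38544 μW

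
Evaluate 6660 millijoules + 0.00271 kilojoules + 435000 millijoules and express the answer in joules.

In joules:
  6660 millijoules = 6660e-3 joules = 6.66
  0.00271 kilojoules = 0.00271e3 joules = 2.71
  435000 millijoules = 435000e-3 joules = 435
Sum: 6.66 + 2.71 + 435 = 444.37

444.37 joules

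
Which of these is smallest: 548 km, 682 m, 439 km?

682 m

548 km = 548000 m
682 m = 682 m
439 km = 439000 m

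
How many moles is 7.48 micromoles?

micro = 1e-6, (no prefix) = 1e0; factor is 1e-6.
7.48 × 1e-6 = 0.00000748

0.00000748 moles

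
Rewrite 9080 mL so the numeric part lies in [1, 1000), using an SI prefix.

= 9.08 L; mantissa already in [1, 1000).

9.08 L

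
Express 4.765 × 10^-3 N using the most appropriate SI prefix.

= 4.765 × 10^-3 N; 10^-3 is milli.

4.765 mN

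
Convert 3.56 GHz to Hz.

giga = 1e9, (no prefix) = 1e0; factor is 1e9.
3.56 × 1e9 = 3560000000

3560000000 Hz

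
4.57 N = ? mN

4570 mN

(no prefix) = 10⁰, milli = 10⁻³; factor is 10³.
4.57 × 10³ = 4570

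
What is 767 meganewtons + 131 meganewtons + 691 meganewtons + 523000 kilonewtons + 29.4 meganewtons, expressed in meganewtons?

In meganewtons:
  767 meganewtons → 767
  131 meganewtons → 131
  691 meganewtons → 691
  523000 kilonewtons = 523000 × 10⁻³ meganewtons = 523
  29.4 meganewtons → 29.4
Sum: 767 + 131 + 691 + 523 + 29.4 = 2141.4

2141.4 meganewtons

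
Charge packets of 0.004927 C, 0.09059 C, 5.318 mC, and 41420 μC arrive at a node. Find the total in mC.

142.255 mC

In mC:
  0.004927 C = 0.004927 × 10^3 mC = 4.927
  0.09059 C = 0.09059 × 10^3 mC = 90.59
  5.318 mC → 5.318
  41420 μC = 41420 × 10^-3 mC = 41.42
Sum: 4.927 + 90.59 + 5.318 + 41.42 = 142.255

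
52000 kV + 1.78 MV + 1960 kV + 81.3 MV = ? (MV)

137.04 MV

In MV:
  52000 kV = 52000 × 10⁻³ MV = 52
  1.78 MV → 1.78
  1960 kV = 1960 × 10⁻³ MV = 1.96
  81.3 MV → 81.3
Sum: 52 + 1.78 + 1.96 + 81.3 = 137.04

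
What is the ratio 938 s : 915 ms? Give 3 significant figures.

(938) / (915 × 10^-3) = 1.025 × 10^3

1030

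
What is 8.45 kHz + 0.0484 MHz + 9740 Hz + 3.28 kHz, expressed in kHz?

69.87 kHz

In kHz:
  8.45 kHz → 8.45
  0.0484 MHz = 0.0484 × 10³ kHz = 48.4
  9740 Hz = 9740 × 10⁻³ kHz = 9.74
  3.28 kHz → 3.28
Sum: 8.45 + 48.4 + 9.74 + 3.28 = 69.87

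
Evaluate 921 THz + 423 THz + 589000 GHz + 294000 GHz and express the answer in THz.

In THz:
  921 THz → 921
  423 THz → 423
  589000 GHz = 589000 × 10^-3 THz = 589
  294000 GHz = 294000 × 10^-3 THz = 294
Sum: 921 + 423 + 589 + 294 = 2227

2227 THz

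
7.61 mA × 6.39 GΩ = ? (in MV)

48.6279 MV

7.61 × 10^-3 × 6.39 × 10^9 = 48.6279 × 10^6 V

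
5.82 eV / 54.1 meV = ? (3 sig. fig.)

(5.82) / (54.1e-3) = 0.1076e3

108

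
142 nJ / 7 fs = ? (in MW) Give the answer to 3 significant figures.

(142 × 10⁻⁹) / (7 × 10⁻¹⁵) = 20.286 × 10⁶ W

20.3 MW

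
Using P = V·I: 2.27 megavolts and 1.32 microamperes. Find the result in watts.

2.9964 watts

2.27e6 × 1.32e-6 = 2.9964 W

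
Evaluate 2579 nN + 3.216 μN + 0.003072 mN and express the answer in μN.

8.867 μN

In μN:
  2579 nN = 2579 × 10⁻³ μN = 2.579
  3.216 μN → 3.216
  0.003072 mN = 0.003072 × 10³ μN = 3.072
Sum: 2.579 + 3.216 + 3.072 = 8.867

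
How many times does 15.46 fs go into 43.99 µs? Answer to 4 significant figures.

2845000000

(43.99e-6) / (15.46e-15) = 2.8454e9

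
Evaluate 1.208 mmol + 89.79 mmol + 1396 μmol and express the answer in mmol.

92.394 mmol

In mmol:
  1.208 mmol → 1.208
  89.79 mmol → 89.79
  1396 μmol = 1396 × 10^-3 mmol = 1.396
Sum: 1.208 + 89.79 + 1.396 = 92.394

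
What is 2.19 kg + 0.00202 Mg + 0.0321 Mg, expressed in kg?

In kg:
  2.19 kg → 2.19
  0.00202 Mg = 0.00202 × 10³ kg = 2.02
  0.0321 Mg = 0.0321 × 10³ kg = 32.1
Sum: 2.19 + 2.02 + 32.1 = 36.31

36.31 kg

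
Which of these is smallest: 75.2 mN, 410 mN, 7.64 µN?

7.64 µN

75.2 mN = 0.0752 N
410 mN = 0.41 N
7.64 µN = 0.00000764 N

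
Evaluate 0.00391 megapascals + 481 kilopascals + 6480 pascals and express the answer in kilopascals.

491.39 kilopascals

In kilopascals:
  0.00391 megapascals = 0.00391 × 10³ kilopascals = 3.91
  481 kilopascals → 481
  6480 pascals = 6480 × 10⁻³ kilopascals = 6.48
Sum: 3.91 + 481 + 6.48 = 491.39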